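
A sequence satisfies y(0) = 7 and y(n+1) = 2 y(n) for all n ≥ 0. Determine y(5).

224

y(1) = 2·7 = 14
y(2) = 2·14 = 28
y(3) = 2·28 = 56
y(4) = 2·56 = 112
y(5) = 2·112 = 224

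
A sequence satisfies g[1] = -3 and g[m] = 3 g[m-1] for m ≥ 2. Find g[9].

g[2] = 3*(-3) = -9
g[3] = 3*(-9) = -27
g[4] = 3*(-27) = -81
g[5] = 3*(-81) = -243
g[6] = 3*(-243) = -729
g[7] = 3*(-729) = -2187
g[8] = 3*(-2187) = -6561
g[9] = 3*(-6561) = -19683

-19683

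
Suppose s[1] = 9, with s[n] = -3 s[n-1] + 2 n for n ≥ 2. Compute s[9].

s[2] = -3(9) + 4 = -23
s[3] = -3(-23) + 6 = 75
s[4] = -3(75) + 8 = -217
s[5] = -3(-217) + 10 = 661
s[6] = -3(661) + 12 = -1971
s[7] = -3(-1971) + 14 = 5927
s[8] = -3(5927) + 16 = -17765
s[9] = -3(-17765) + 18 = 53313

53313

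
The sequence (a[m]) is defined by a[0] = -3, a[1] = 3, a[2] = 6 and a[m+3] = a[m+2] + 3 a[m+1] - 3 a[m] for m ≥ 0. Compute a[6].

a[3] = 6 + 3*3 - 3*(-3) = 24
a[4] = 24 + 3*6 - 3*3 = 33
a[5] = 33 + 3*24 - 3*6 = 87
a[6] = 87 + 3*33 - 3*24 = 114

114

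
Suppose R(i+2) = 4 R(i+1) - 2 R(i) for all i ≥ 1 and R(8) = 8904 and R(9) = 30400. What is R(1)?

4

Rearranging, R(i-2) = (R(i) - 4 R(i-1)) / -2.
R(7) = (30400 - 4·8904) / -2 = -5216/-2 = 2608
R(6) = (8904 - 4·2608) / -2 = -1528/-2 = 764
R(5) = (2608 - 4·764) / -2 = -448/-2 = 224
R(4) = (764 - 4·224) / -2 = -132/-2 = 66
R(3) = (224 - 4·66) / -2 = -40/-2 = 20
R(2) = (66 - 4·20) / -2 = -14/-2 = 7
R(1) = (20 - 4·7) / -2 = -8/-2 = 4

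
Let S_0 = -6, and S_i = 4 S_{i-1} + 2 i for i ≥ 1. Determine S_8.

-334968

S_1 = 4·(-6) + 2 = -22
S_2 = 4·(-22) + 4 = -84
S_3 = 4·(-84) + 6 = -330
S_4 = 4·(-330) + 8 = -1312
S_5 = 4·(-1312) + 10 = -5238
S_6 = 4·(-5238) + 12 = -20940
S_7 = 4·(-20940) + 14 = -83746
S_8 = 4·(-83746) + 16 = -334968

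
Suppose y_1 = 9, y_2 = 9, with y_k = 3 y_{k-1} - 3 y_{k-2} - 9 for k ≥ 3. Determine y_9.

y_3 = 3·9 - 3·9 - 9 = -9
y_4 = 3·(-9) - 3·9 - 9 = -63
y_5 = 3·(-63) - 3·(-9) - 9 = -171
y_6 = 3·(-171) - 3·(-63) - 9 = -333
y_7 = 3·(-333) - 3·(-171) - 9 = -495
y_8 = 3·(-495) - 3·(-333) - 9 = -495
y_9 = 3·(-495) - 3·(-495) - 9 = -9

-9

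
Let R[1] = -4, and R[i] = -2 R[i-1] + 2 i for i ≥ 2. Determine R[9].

R[2] = -2(-4) + 4 = 12
R[3] = -2(12) + 6 = -18
R[4] = -2(-18) + 8 = 44
R[5] = -2(44) + 10 = -78
R[6] = -2(-78) + 12 = 168
R[7] = -2(168) + 14 = -322
R[8] = -2(-322) + 16 = 660
R[9] = -2(660) + 18 = -1302

-1302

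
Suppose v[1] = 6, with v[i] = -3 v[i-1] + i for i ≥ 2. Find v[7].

v[2] = -3(6) + 2 = -16
v[3] = -3(-16) + 3 = 51
v[4] = -3(51) + 4 = -149
v[5] = -3(-149) + 5 = 452
v[6] = -3(452) + 6 = -1350
v[7] = -3(-1350) + 7 = 4057

4057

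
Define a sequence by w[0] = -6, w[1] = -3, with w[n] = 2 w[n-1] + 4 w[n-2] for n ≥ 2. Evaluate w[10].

w[2] = 2(-3) + 4(-6) = -30
w[3] = 2(-30) + 4(-3) = -72
w[4] = 2(-72) + 4(-30) = -264
w[5] = 2(-264) + 4(-72) = -816
w[6] = 2(-816) + 4(-264) = -2688
w[7] = 2(-2688) + 4(-816) = -8640
w[8] = 2(-8640) + 4(-2688) = -28032
w[9] = 2(-28032) + 4(-8640) = -90624
w[10] = 2(-90624) + 4(-28032) = -293376

-293376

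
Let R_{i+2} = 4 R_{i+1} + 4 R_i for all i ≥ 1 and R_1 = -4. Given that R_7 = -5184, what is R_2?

1

Let R_2 = z.
R_3 = -16 + 4z
R_4 = -64 + 20z
R_5 = -320 + 96z
R_6 = -1536 + 464z
R_7 = -7424 + 2240z
So -7424 + 2240z = -5184, giving z = 1.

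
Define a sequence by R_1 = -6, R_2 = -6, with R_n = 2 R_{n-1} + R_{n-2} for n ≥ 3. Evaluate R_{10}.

R_3 = 2*(-6) + (-6) = -18
R_4 = 2*(-18) + (-6) = -42
R_5 = 2*(-42) + (-18) = -102
R_6 = 2*(-102) + (-42) = -246
R_7 = 2*(-246) + (-102) = -594
R_8 = 2*(-594) + (-246) = -1434
R_9 = 2*(-1434) + (-594) = -3462
R_{10} = 2*(-3462) + (-1434) = -8358

-8358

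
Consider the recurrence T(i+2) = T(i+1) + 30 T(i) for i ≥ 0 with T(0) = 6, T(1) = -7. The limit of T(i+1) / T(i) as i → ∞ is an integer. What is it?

The characteristic equation is r^2 - r - 30 = 0, which factors as (r - 6)(r + 5) = 0.
So the roots are 6 and -5. Since |6| > |-5| and the coefficient of 6^i is non-zero, the ratio tends to 6.

6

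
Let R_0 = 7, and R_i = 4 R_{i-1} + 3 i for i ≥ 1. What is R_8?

R_1 = 4·7 + 3 = 31
R_2 = 4·31 + 6 = 130
R_3 = 4·130 + 9 = 529
R_4 = 4·529 + 12 = 2128
R_5 = 4·2128 + 15 = 8527
R_6 = 4·8527 + 18 = 34126
R_7 = 4·34126 + 21 = 136525
R_8 = 4·136525 + 24 = 546124

546124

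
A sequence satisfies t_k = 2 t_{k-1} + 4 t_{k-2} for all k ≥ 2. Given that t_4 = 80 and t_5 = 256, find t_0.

1

Rearranging, t_{k-2} = (t_k - 2 t_{k-1}) / 4.
t_3 = (256 - 2(80)) / 4 = 96/4 = 24
t_2 = (80 - 2(24)) / 4 = 32/4 = 8
t_1 = (24 - 2(8)) / 4 = 8/4 = 2
t_0 = (8 - 2(2)) / 4 = 4/4 = 1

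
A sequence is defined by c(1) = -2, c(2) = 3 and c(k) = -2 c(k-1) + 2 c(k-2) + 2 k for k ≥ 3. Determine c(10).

c(3) = -2*3 + 2*(-2) + 6 = -4
c(4) = -2*(-4) + 2*3 + 8 = 22
c(5) = -2*22 + 2*(-4) + 10 = -42
c(6) = -2*(-42) + 2*22 + 12 = 140
c(7) = -2*140 + 2*(-42) + 14 = -350
c(8) = -2*(-350) + 2*140 + 16 = 996
c(9) = -2*996 + 2*(-350) + 18 = -2674
c(10) = -2*(-2674) + 2*996 + 20 = 7360

7360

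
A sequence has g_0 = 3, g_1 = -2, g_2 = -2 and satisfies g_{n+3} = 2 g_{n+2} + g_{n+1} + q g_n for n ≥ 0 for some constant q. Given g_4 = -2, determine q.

g_3 = -6 + 3q
g_4 = -14 + 4q
So -14 + 4q = -2, giving q = 3.

3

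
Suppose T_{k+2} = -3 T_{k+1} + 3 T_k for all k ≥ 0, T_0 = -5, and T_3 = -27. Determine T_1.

Let T_1 = w.
T_2 = -15 - 3w
T_3 = 45 + 12w
So 45 + 12w = -27, giving w = -6.

-6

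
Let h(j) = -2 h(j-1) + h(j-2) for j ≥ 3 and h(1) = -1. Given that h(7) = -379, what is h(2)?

Let h(2) = y.
h(3) = -1 - 2y
h(4) = 2 + 5y
h(5) = -5 - 12y
h(6) = 12 + 29y
h(7) = -29 - 70y
So -29 - 70y = -379, giving y = 5.

5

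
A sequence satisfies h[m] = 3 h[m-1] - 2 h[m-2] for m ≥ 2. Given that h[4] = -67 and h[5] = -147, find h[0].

8

Rearranging, h[m-2] = (h[m] - 3 h[m-1]) / -2.
h[3] = (-147 - 3(-67)) / -2 = 54/-2 = -27
h[2] = (-67 - 3(-27)) / -2 = 14/-2 = -7
h[1] = (-27 - 3(-7)) / -2 = -6/-2 = 3
h[0] = (-7 - 3(3)) / -2 = -16/-2 = 8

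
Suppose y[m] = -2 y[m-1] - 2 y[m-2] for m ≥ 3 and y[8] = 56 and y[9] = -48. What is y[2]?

Rearranging, y[m-2] = (y[m] + 2 y[m-1]) / -2.
y[7] = (-48 + 2*56) / -2 = 64/-2 = -32
y[6] = (56 + 2*(-32)) / -2 = -8/-2 = 4
y[5] = (-32 + 2*4) / -2 = -24/-2 = 12
y[4] = (4 + 2*12) / -2 = 28/-2 = -14
y[3] = (12 + 2*(-14)) / -2 = -16/-2 = 8
y[2] = (-14 + 2*8) / -2 = 2/-2 = -1

-1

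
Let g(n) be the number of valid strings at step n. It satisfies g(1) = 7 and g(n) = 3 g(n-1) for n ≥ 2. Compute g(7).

g(2) = 3·7 = 21
g(3) = 3·21 = 63
g(4) = 3·63 = 189
g(5) = 3·189 = 567
g(6) = 3·567 = 1701
g(7) = 3·1701 = 5103

5103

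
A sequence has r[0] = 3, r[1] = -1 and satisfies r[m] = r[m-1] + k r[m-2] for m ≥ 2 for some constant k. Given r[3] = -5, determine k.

-2

r[2] = -1 + 3k
r[3] = -1 + 2k
So -1 + 2k = -5, giving k = -2.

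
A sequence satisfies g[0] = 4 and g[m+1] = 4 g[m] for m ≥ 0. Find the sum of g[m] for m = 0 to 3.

g[1] = 4(4) = 16
g[2] = 4(16) = 64
g[3] = 4(64) = 256
Sum = 4 + 16 + 64 + 256 = 340

340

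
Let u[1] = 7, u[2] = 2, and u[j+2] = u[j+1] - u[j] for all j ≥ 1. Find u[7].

7

u[3] = 2 - 7 = -5
u[4] = (-5) - 2 = -7
u[5] = (-7) - (-5) = -2
u[6] = (-2) - (-7) = 5
u[7] = 5 - (-2) = 7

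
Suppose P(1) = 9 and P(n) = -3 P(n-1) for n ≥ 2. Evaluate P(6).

-2187

P(2) = -3*9 = -27
P(3) = -3*(-27) = 81
P(4) = -3*81 = -243
P(5) = -3*(-243) = 729
P(6) = -3*729 = -2187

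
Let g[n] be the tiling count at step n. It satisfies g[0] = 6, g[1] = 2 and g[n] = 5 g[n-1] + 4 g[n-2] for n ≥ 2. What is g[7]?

189938

g[2] = 5(2) + 4(6) = 34
g[3] = 5(34) + 4(2) = 178
g[4] = 5(178) + 4(34) = 1026
g[5] = 5(1026) + 4(178) = 5842
g[6] = 5(5842) + 4(1026) = 33314
g[7] = 5(33314) + 4(5842) = 189938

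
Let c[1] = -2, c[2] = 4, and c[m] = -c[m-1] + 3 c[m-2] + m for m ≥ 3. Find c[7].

-224

c[3] = -4 + 3*(-2) + 3 = -7
c[4] = -(-7) + 3*4 + 4 = 23
c[5] = -23 + 3*(-7) + 5 = -39
c[6] = -(-39) + 3*23 + 6 = 114
c[7] = -114 + 3*(-39) + 7 = -224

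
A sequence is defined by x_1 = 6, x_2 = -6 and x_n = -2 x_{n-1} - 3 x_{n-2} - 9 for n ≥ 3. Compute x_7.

x_3 = -2·(-6) - 3·6 - 9 = -15
x_4 = -2·(-15) - 3·(-6) - 9 = 39
x_5 = -2·39 - 3·(-15) - 9 = -42
x_6 = -2·(-42) - 3·39 - 9 = -42
x_7 = -2·(-42) - 3·(-42) - 9 = 201

201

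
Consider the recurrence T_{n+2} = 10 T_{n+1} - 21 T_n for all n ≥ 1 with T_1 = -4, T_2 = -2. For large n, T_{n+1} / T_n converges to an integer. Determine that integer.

7

The characteristic equation is r^2 - 10r + 21 = 0, which factors as (r - 7)(r - 3) = 0.
So the roots are 7 and 3. Since |7| > |3| and the coefficient of 7^n is non-zero, the ratio tends to 7.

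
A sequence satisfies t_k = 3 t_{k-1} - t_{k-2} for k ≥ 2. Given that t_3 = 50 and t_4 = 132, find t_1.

4

Rearranging, t_{k-2} = -(t_k - 3 t_{k-1}).
t_2 = -(132 - 3·50) = 18
t_1 = -(50 - 3·18) = 4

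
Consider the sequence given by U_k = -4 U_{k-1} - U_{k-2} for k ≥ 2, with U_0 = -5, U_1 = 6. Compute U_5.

U_2 = -4*6 - (-5) = -19
U_3 = -4*(-19) - 6 = 70
U_4 = -4*70 - (-19) = -261
U_5 = -4*(-261) - 70 = 974

974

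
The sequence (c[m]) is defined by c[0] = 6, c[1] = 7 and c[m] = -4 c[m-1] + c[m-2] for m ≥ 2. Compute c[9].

548359

c[2] = -4*7 + 6 = -22
c[3] = -4*(-22) + 7 = 95
c[4] = -4*95 + (-22) = -402
c[5] = -4*(-402) + 95 = 1703
c[6] = -4*1703 + (-402) = -7214
c[7] = -4*(-7214) + 1703 = 30559
c[8] = -4*30559 + (-7214) = -129450
c[9] = -4*(-129450) + 30559 = 548359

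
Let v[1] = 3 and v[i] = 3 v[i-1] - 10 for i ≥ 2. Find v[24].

The fixed point is -10/(1 - 3) = 5, so v[i] - 5 = 3(v[i-1] - 5).
Hence v[i] = -2·3^{i-1} + 5.
v[24] = -2·3^{23} + 5 = -2·94143178827 + 5 = -188286357649.

-188286357649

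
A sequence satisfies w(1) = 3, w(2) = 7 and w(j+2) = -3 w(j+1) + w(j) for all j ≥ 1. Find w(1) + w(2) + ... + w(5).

w(3) = -3·7 + 3 = -18
w(4) = -3·(-18) + 7 = 61
w(5) = -3·61 + (-18) = -201
Sum = 3 + 7 + (-18) + 61 + (-201) = -148

-148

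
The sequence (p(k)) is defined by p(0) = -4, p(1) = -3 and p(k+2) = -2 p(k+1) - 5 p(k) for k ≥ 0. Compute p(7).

-857

p(2) = -2·(-3) - 5·(-4) = 26
p(3) = -2·26 - 5·(-3) = -37
p(4) = -2·(-37) - 5·26 = -56
p(5) = -2·(-56) - 5·(-37) = 297
p(6) = -2·297 - 5·(-56) = -314
p(7) = -2·(-314) - 5·297 = -857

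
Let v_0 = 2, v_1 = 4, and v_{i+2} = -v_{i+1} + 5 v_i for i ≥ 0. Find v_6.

26

v_2 = -4 + 5·2 = 6
v_3 = -6 + 5·4 = 14
v_4 = -14 + 5·6 = 16
v_5 = -16 + 5·14 = 54
v_6 = -54 + 5·16 = 26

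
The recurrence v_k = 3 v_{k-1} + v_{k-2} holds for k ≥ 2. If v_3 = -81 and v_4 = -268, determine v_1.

-6

Rearranging, v_{k-2} = v_k - 3 v_{k-1}.
v_2 = -268 - 3*(-81) = -25
v_1 = -81 - 3*(-25) = -6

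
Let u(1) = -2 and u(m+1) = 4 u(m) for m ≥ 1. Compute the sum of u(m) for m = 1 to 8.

u(2) = 4(-2) = -8
u(3) = 4(-8) = -32
u(4) = 4(-32) = -128
u(5) = 4(-128) = -512
u(6) = 4(-512) = -2048
u(7) = 4(-2048) = -8192
u(8) = 4(-8192) = -32768
Sum = (-2) + (-8) + (-32) + (-128) + (-512) + (-2048) + (-8192) + (-32768) = -43690

-43690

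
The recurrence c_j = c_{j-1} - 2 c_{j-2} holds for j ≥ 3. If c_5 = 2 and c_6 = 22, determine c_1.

4

Rearranging, c_{j-2} = (c_j - c_{j-1}) / -2.
c_4 = (22 - 2) / -2 = 20/-2 = -10
c_3 = (2 - (-10)) / -2 = 12/-2 = -6
c_2 = (-10 - (-6)) / -2 = -4/-2 = 2
c_1 = (-6 - 2) / -2 = -8/-2 = 4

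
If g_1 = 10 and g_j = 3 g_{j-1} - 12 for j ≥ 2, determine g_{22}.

The fixed point is -12/(1 - 3) = 6, so g_j - 6 = 3(g_{j-1} - 6).
Hence g_j = 4·3^{j-1} + 6.
g_{22} = 4·3^{21} + 6 = 4·10460353203 + 6 = 41841412818.

41841412818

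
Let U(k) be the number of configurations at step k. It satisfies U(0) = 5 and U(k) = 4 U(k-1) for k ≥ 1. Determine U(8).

327680

U(1) = 4·5 = 20
U(2) = 4·20 = 80
U(3) = 4·80 = 320
U(4) = 4·320 = 1280
U(5) = 4·1280 = 5120
U(6) = 4·5120 = 20480
U(7) = 4·20480 = 81920
U(8) = 4·81920 = 327680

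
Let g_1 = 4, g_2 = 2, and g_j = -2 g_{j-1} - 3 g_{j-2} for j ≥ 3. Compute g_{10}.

g_3 = -2·2 - 3·4 = -16
g_4 = -2·(-16) - 3·2 = 26
g_5 = -2·26 - 3·(-16) = -4
g_6 = -2·(-4) - 3·26 = -70
g_7 = -2·(-70) - 3·(-4) = 152
g_8 = -2·152 - 3·(-70) = -94
g_9 = -2·(-94) - 3·152 = -268
g_{10} = -2·(-268) - 3·(-94) = 818

818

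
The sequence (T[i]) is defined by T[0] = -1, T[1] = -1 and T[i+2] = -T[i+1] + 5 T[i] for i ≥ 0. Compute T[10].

T[2] = -(-1) + 5*(-1) = -4
T[3] = -(-4) + 5*(-1) = -1
T[4] = -(-1) + 5*(-4) = -19
T[5] = -(-19) + 5*(-1) = 14
T[6] = -14 + 5*(-19) = -109
T[7] = -(-109) + 5*14 = 179
T[8] = -179 + 5*(-109) = -724
T[9] = -(-724) + 5*179 = 1619
T[10] = -1619 + 5*(-724) = -5239

-5239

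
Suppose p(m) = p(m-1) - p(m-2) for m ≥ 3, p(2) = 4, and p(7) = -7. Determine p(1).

-7

Let p(1) = v.
p(3) = 4 - v
p(4) = -v
p(5) = -4
p(6) = -4 + v
p(7) = v
So v = -7, giving v = -7.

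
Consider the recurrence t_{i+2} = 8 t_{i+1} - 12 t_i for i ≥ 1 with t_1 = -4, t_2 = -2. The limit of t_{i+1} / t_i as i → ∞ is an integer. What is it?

The characteristic equation is r^2 - 8r + 12 = 0, which factors as (r - 6)(r - 2) = 0.
So the roots are 6 and 2. Since |6| > |2| and the coefficient of 6^i is non-zero, the ratio tends to 6.

6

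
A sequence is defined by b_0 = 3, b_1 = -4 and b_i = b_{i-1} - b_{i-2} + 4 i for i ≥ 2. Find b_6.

b_2 = (-4) - 3 + 8 = 1
b_3 = 1 - (-4) + 12 = 17
b_4 = 17 - 1 + 16 = 32
b_5 = 32 - 17 + 20 = 35
b_6 = 35 - 32 + 24 = 27

27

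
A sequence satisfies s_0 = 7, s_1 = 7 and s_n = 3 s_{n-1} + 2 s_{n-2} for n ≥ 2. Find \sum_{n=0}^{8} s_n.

95431

s_2 = 3·7 + 2·7 = 35
s_3 = 3·35 + 2·7 = 119
s_4 = 3·119 + 2·35 = 427
s_5 = 3·427 + 2·119 = 1519
s_6 = 3·1519 + 2·427 = 5411
s_7 = 3·5411 + 2·1519 = 19271
s_8 = 3·19271 + 2·5411 = 68635
Sum = 7 + 7 + 35 + 119 + 427 + 1519 + 5411 + 19271 + 68635 = 95431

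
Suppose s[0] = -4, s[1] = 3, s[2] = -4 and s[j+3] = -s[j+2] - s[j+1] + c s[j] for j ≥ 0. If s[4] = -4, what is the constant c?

s[3] = 1 - 4c
s[4] = 3 + 7c
So 3 + 7c = -4, giving c = -1.

-1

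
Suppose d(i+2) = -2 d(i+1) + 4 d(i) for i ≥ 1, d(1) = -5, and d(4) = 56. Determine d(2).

2

Let d(2) = z.
d(3) = -20 - 2z
d(4) = 40 + 8z
So 40 + 8z = 56, giving z = 2.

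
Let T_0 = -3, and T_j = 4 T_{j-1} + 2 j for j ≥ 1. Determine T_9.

-553422

T_1 = 4·(-3) + 2 = -10
T_2 = 4·(-10) + 4 = -36
T_3 = 4·(-36) + 6 = -138
T_4 = 4·(-138) + 8 = -544
T_5 = 4·(-544) + 10 = -2166
T_6 = 4·(-2166) + 12 = -8652
T_7 = 4·(-8652) + 14 = -34594
T_8 = 4·(-34594) + 16 = -138360
T_9 = 4·(-138360) + 18 = -553422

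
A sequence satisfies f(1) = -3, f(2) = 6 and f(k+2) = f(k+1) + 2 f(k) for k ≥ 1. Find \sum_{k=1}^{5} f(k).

f(3) = 6 + 2(-3) = 0
f(4) = 0 + 2(6) = 12
f(5) = 12 + 2(0) = 12
Sum = (-3) + 6 + 0 + 12 + 12 = 27

27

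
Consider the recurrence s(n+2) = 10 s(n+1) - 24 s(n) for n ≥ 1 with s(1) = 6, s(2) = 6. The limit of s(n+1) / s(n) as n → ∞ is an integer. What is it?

6

The characteristic equation is r^2 - 10r + 24 = 0, which factors as (r - 6)(r - 4) = 0.
So the roots are 6 and 4. Since |6| > |4| and the coefficient of 6^n is non-zero, the ratio tends to 6.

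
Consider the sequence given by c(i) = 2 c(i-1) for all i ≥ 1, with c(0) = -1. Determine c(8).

-256

c(1) = 2·(-1) = -2
c(2) = 2·(-2) = -4
c(3) = 2·(-4) = -8
c(4) = 2·(-8) = -16
c(5) = 2·(-16) = -32
c(6) = 2·(-32) = -64
c(7) = 2·(-64) = -128
c(8) = 2·(-128) = -256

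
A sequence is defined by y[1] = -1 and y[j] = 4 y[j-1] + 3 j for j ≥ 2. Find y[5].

y[2] = 4·(-1) + 6 = 2
y[3] = 4·2 + 9 = 17
y[4] = 4·17 + 12 = 80
y[5] = 4·80 + 15 = 335

335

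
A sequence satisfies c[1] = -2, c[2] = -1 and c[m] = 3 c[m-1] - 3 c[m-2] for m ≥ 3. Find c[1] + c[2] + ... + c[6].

c[3] = 3·(-1) - 3·(-2) = 3
c[4] = 3·3 - 3·(-1) = 12
c[5] = 3·12 - 3·3 = 27
c[6] = 3·27 - 3·12 = 45
Sum = (-2) + (-1) + 3 + 12 + 27 + 45 = 84

84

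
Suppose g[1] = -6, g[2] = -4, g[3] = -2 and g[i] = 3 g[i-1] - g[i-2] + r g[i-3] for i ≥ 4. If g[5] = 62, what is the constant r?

-3

g[4] = -2 - 6r
g[5] = -4 - 22r
So -4 - 22r = 62, giving r = -3.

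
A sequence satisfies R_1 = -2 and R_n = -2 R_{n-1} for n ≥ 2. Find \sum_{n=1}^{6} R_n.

R_2 = -2·(-2) = 4
R_3 = -2·4 = -8
R_4 = -2·(-8) = 16
R_5 = -2·16 = -32
R_6 = -2·(-32) = 64
Sum = (-2) + 4 + (-8) + 16 + (-32) + 64 = 42

42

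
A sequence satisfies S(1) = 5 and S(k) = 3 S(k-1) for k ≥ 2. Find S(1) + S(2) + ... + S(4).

200

S(2) = 3*5 = 15
S(3) = 3*15 = 45
S(4) = 3*45 = 135
Sum = 5 + 15 + 45 + 135 = 200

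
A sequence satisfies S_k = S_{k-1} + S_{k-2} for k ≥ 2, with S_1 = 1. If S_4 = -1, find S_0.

-2

Let S_0 = v.
S_2 = 1 + v
S_3 = 2 + v
S_4 = 3 + 2v
So 3 + 2v = -1, giving v = -2.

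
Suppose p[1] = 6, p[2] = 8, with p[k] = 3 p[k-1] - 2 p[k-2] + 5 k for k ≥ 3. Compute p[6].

538

p[3] = 3*8 - 2*6 + 15 = 27
p[4] = 3*27 - 2*8 + 20 = 85
p[5] = 3*85 - 2*27 + 25 = 226
p[6] = 3*226 - 2*85 + 30 = 538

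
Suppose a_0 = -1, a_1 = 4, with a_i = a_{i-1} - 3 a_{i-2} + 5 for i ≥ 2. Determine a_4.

-26

a_2 = 4 - 3*(-1) + 5 = 12
a_3 = 12 - 3*4 + 5 = 5
a_4 = 5 - 3*12 + 5 = -26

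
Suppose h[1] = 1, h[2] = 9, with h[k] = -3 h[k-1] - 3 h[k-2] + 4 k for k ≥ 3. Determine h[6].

h[3] = -3*9 - 3*1 + 12 = -18
h[4] = -3*(-18) - 3*9 + 16 = 43
h[5] = -3*43 - 3*(-18) + 20 = -55
h[6] = -3*(-55) - 3*43 + 24 = 60

60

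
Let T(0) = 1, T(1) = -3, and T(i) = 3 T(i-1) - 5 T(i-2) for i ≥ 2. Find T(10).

T(2) = 3·(-3) - 5·1 = -14
T(3) = 3·(-14) - 5·(-3) = -27
T(4) = 3·(-27) - 5·(-14) = -11
T(5) = 3·(-11) - 5·(-27) = 102
T(6) = 3·102 - 5·(-11) = 361
T(7) = 3·361 - 5·102 = 573
T(8) = 3·573 - 5·361 = -86
T(9) = 3·(-86) - 5·573 = -3123
T(10) = 3·(-3123) - 5·(-86) = -8939

-8939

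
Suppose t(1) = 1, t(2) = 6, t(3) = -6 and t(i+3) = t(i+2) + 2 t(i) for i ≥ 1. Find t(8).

4

t(4) = (-6) + 2*1 = -4
t(5) = (-4) + 2*6 = 8
t(6) = 8 + 2*(-6) = -4
t(7) = (-4) + 2*(-4) = -12
t(8) = (-12) + 2*8 = 4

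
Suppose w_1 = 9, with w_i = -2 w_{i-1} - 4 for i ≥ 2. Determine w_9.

2644

w_2 = -2(9) - 4 = -22
w_3 = -2(-22) - 4 = 40
w_4 = -2(40) - 4 = -84
w_5 = -2(-84) - 4 = 164
w_6 = -2(164) - 4 = -332
w_7 = -2(-332) - 4 = 660
w_8 = -2(660) - 4 = -1324
w_9 = -2(-1324) - 4 = 2644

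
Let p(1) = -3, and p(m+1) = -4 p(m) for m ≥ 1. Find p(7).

-12288

p(2) = -4*(-3) = 12
p(3) = -4*12 = -48
p(4) = -4*(-48) = 192
p(5) = -4*192 = -768
p(6) = -4*(-768) = 3072
p(7) = -4*3072 = -12288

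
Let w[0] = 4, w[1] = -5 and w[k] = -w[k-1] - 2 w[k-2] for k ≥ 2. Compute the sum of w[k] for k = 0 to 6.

16

w[2] = -(-5) - 2*4 = -3
w[3] = -(-3) - 2*(-5) = 13
w[4] = -13 - 2*(-3) = -7
w[5] = -(-7) - 2*13 = -19
w[6] = -(-19) - 2*(-7) = 33
Sum = 4 + (-5) + (-3) + 13 + (-7) + (-19) + 33 = 16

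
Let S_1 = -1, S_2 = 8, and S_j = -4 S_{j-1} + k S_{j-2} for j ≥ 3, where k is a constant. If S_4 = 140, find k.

S_3 = -32 - k
S_4 = 128 + 12k
So 128 + 12k = 140, giving k = 1.

1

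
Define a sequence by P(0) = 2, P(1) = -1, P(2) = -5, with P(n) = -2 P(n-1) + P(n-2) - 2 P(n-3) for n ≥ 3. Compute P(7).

P(3) = -2*(-5) + (-1) - 2*2 = 5
P(4) = -2*5 + (-5) - 2*(-1) = -13
P(5) = -2*(-13) + 5 - 2*(-5) = 41
P(6) = -2*41 + (-13) - 2*5 = -105
P(7) = -2*(-105) + 41 - 2*(-13) = 277

277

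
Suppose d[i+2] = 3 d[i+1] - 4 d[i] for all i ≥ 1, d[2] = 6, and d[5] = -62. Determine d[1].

4

Let d[1] = z.
d[3] = 18 - 4z
d[4] = 30 - 12z
d[5] = 18 - 20z
So 18 - 20z = -62, giving z = 4.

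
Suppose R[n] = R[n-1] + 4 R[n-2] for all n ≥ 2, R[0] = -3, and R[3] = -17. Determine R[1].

-1

Let R[1] = x.
R[2] = -12 + x
R[3] = -12 + 5x
So -12 + 5x = -17, giving x = -1.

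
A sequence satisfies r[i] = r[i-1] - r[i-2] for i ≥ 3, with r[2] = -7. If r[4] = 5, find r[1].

Let r[1] = v.
r[3] = -7 - v
r[4] = -v
So -v = 5, giving v = -5.

-5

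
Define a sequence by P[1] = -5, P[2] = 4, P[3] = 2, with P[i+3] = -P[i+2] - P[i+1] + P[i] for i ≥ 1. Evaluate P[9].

P[4] = -2 - 4 + (-5) = -11
P[5] = -(-11) - 2 + 4 = 13
P[6] = -13 - (-11) + 2 = 0
P[7] = -0 - 13 + (-11) = -24
P[8] = -(-24) - 0 + 13 = 37
P[9] = -37 - (-24) + 0 = -13

-13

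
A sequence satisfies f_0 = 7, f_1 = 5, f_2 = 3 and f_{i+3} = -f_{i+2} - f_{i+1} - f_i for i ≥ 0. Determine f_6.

3

f_3 = -3 - 5 - 7 = -15
f_4 = -(-15) - 3 - 5 = 7
f_5 = -7 - (-15) - 3 = 5
f_6 = -5 - 7 - (-15) = 3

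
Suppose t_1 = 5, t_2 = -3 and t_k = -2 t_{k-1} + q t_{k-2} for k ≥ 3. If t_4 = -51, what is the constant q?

3

t_3 = 6 + 5q
t_4 = -12 - 13q
So -12 - 13q = -51, giving q = 3.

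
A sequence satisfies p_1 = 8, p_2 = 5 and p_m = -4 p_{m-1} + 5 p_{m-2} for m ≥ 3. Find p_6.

-1555

p_3 = -4*5 + 5*8 = 20
p_4 = -4*20 + 5*5 = -55
p_5 = -4*(-55) + 5*20 = 320
p_6 = -4*320 + 5*(-55) = -1555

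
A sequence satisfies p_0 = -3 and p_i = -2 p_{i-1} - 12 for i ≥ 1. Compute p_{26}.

The fixed point is -12/(1 + 2) = -4, so p_i + 4 = -2(p_{i-1} + 4).
Hence p_i = 1·(-2)^i - 4.
p_{26} = 1·(-2)^{26} - 4 = 1·67108864 - 4 = 67108860.

67108860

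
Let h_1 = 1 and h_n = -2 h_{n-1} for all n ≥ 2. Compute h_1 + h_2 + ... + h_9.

h_2 = -2(1) = -2
h_3 = -2(-2) = 4
h_4 = -2(4) = -8
h_5 = -2(-8) = 16
h_6 = -2(16) = -32
h_7 = -2(-32) = 64
h_8 = -2(64) = -128
h_9 = -2(-128) = 256
Sum = 1 + (-2) + 4 + (-8) + 16 + (-32) + 64 + (-128) + 256 = 171

171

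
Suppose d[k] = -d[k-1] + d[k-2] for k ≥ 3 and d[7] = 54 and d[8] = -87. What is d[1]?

Rearranging, d[k-2] = d[k] + d[k-1].
d[6] = -87 + 54 = -33
d[5] = 54 + (-33) = 21
d[4] = -33 + 21 = -12
d[3] = 21 + (-12) = 9
d[2] = -12 + 9 = -3
d[1] = 9 + (-3) = 6

6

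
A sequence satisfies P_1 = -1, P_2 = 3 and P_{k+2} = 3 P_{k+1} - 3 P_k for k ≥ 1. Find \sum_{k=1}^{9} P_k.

P_3 = 3(3) - 3(-1) = 12
P_4 = 3(12) - 3(3) = 27
P_5 = 3(27) - 3(12) = 45
P_6 = 3(45) - 3(27) = 54
P_7 = 3(54) - 3(45) = 27
P_8 = 3(27) - 3(54) = -81
P_9 = 3(-81) - 3(27) = -324
Sum = (-1) + 3 + 12 + 27 + 45 + 54 + 27 + (-81) + (-324) = -238

-238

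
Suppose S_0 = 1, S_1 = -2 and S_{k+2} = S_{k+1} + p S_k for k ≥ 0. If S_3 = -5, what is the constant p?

3

S_2 = -2 + p
S_3 = -2 - p
So -2 - p = -5, giving p = 3.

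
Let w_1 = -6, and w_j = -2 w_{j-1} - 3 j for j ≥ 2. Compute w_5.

-75

w_2 = -2(-6) - 6 = 6
w_3 = -2(6) - 9 = -21
w_4 = -2(-21) - 12 = 30
w_5 = -2(30) - 15 = -75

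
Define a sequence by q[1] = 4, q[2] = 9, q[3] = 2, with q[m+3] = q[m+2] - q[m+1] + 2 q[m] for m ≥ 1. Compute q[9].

q[4] = 2 - 9 + 2·4 = 1
q[5] = 1 - 2 + 2·9 = 17
q[6] = 17 - 1 + 2·2 = 20
q[7] = 20 - 17 + 2·1 = 5
q[8] = 5 - 20 + 2·17 = 19
q[9] = 19 - 5 + 2·20 = 54

54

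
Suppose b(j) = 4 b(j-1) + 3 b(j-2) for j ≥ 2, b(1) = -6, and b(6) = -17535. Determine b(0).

Let b(0) = z.
b(2) = -24 + 3z
b(3) = -114 + 12z
b(4) = -528 + 57z
b(5) = -2454 + 264z
b(6) = -11400 + 1227z
So -11400 + 1227z = -17535, giving z = -5.

-5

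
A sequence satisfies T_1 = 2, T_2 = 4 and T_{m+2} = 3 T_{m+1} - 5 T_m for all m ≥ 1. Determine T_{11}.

-1348

T_3 = 3(4) - 5(2) = 2
T_4 = 3(2) - 5(4) = -14
T_5 = 3(-14) - 5(2) = -52
T_6 = 3(-52) - 5(-14) = -86
T_7 = 3(-86) - 5(-52) = 2
T_8 = 3(2) - 5(-86) = 436
T_9 = 3(436) - 5(2) = 1298
T_{10} = 3(1298) - 5(436) = 1714
T_{11} = 3(1714) - 5(1298) = -1348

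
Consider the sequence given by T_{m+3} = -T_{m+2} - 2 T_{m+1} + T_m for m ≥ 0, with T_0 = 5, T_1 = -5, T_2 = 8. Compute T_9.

T_3 = -8 - 2·(-5) + 5 = 7
T_4 = -7 - 2·8 + (-5) = -28
T_5 = -(-28) - 2·7 + 8 = 22
T_6 = -22 - 2·(-28) + 7 = 41
T_7 = -41 - 2·22 + (-28) = -113
T_8 = -(-113) - 2·41 + 22 = 53
T_9 = -53 - 2·(-113) + 41 = 214

214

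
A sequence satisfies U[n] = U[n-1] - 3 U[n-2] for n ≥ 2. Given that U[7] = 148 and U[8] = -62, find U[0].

-2

Rearranging, U[n-2] = (U[n] - U[n-1]) / -3.
U[6] = (-62 - 148) / -3 = -210/-3 = 70
U[5] = (148 - 70) / -3 = 78/-3 = -26
U[4] = (70 - (-26)) / -3 = 96/-3 = -32
U[3] = (-26 - (-32)) / -3 = 6/-3 = -2
U[2] = (-32 - (-2)) / -3 = -30/-3 = 10
U[1] = (-2 - 10) / -3 = -12/-3 = 4
U[0] = (10 - 4) / -3 = 6/-3 = -2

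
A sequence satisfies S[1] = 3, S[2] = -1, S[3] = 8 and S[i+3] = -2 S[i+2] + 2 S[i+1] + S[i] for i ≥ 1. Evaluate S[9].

2040

S[4] = -2·8 + 2·(-1) + 3 = -15
S[5] = -2·(-15) + 2·8 + (-1) = 45
S[6] = -2·45 + 2·(-15) + 8 = -112
S[7] = -2·(-112) + 2·45 + (-15) = 299
S[8] = -2·299 + 2·(-112) + 45 = -777
S[9] = -2·(-777) + 2·299 + (-112) = 2040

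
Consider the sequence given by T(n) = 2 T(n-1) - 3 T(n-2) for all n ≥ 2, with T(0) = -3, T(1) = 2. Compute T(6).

T(2) = 2(2) - 3(-3) = 13
T(3) = 2(13) - 3(2) = 20
T(4) = 2(20) - 3(13) = 1
T(5) = 2(1) - 3(20) = -58
T(6) = 2(-58) - 3(1) = -119

-119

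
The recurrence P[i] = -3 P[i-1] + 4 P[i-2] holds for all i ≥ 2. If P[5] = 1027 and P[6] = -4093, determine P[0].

2

Rearranging, P[i-2] = (P[i] + 3 P[i-1]) / 4.
P[4] = (-4093 + 3*1027) / 4 = -1012/4 = -253
P[3] = (1027 + 3*(-253)) / 4 = 268/4 = 67
P[2] = (-253 + 3*67) / 4 = -52/4 = -13
P[1] = (67 + 3*(-13)) / 4 = 28/4 = 7
P[0] = (-13 + 3*7) / 4 = 8/4 = 2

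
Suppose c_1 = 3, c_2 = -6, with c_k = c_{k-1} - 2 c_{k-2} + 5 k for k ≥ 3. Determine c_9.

c_3 = (-6) - 2*3 + 15 = 3
c_4 = 3 - 2*(-6) + 20 = 35
c_5 = 35 - 2*3 + 25 = 54
c_6 = 54 - 2*35 + 30 = 14
c_7 = 14 - 2*54 + 35 = -59
c_8 = (-59) - 2*14 + 40 = -47
c_9 = (-47) - 2*(-59) + 45 = 116

116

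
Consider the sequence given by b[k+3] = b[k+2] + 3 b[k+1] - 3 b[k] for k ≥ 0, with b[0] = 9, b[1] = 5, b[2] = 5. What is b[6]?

-43

b[3] = 5 + 3*5 - 3*9 = -7
b[4] = (-7) + 3*5 - 3*5 = -7
b[5] = (-7) + 3*(-7) - 3*5 = -43
b[6] = (-43) + 3*(-7) - 3*(-7) = -43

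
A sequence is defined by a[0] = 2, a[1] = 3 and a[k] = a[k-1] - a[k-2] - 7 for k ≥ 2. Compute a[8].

a[2] = 3 - 2 - 7 = -6
a[3] = (-6) - 3 - 7 = -16
a[4] = (-16) - (-6) - 7 = -17
a[5] = (-17) - (-16) - 7 = -8
a[6] = (-8) - (-17) - 7 = 2
a[7] = 2 - (-8) - 7 = 3
a[8] = 3 - 2 - 7 = -6

-6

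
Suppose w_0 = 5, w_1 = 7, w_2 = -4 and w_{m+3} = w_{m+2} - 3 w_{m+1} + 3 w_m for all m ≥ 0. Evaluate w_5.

w_3 = (-4) - 3(7) + 3(5) = -10
w_4 = (-10) - 3(-4) + 3(7) = 23
w_5 = 23 - 3(-10) + 3(-4) = 41

41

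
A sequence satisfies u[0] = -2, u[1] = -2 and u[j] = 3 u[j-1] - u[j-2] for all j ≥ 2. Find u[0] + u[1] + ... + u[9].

-5170

u[2] = 3·(-2) - (-2) = -4
u[3] = 3·(-4) - (-2) = -10
u[4] = 3·(-10) - (-4) = -26
u[5] = 3·(-26) - (-10) = -68
u[6] = 3·(-68) - (-26) = -178
u[7] = 3·(-178) - (-68) = -466
u[8] = 3·(-466) - (-178) = -1220
u[9] = 3·(-1220) - (-466) = -3194
Sum = (-2) + (-2) + (-4) + (-10) + (-26) + (-68) + (-178) + (-466) + (-1220) + (-3194) = -5170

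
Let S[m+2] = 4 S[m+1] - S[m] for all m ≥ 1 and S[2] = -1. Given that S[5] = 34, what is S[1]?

Let S[1] = y.
S[3] = -4 - y
S[4] = -15 - 4y
S[5] = -56 - 15y
So -56 - 15y = 34, giving y = -6.

-6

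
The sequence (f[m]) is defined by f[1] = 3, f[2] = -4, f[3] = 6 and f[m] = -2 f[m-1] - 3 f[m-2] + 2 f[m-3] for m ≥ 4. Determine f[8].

f[4] = -2*6 - 3*(-4) + 2*3 = 6
f[5] = -2*6 - 3*6 + 2*(-4) = -38
f[6] = -2*(-38) - 3*6 + 2*6 = 70
f[7] = -2*70 - 3*(-38) + 2*6 = -14
f[8] = -2*(-14) - 3*70 + 2*(-38) = -258

-258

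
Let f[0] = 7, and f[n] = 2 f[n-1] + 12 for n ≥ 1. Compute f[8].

4852

f[1] = 2(7) + 12 = 26
f[2] = 2(26) + 12 = 64
f[3] = 2(64) + 12 = 140
f[4] = 2(140) + 12 = 292
f[5] = 2(292) + 12 = 596
f[6] = 2(596) + 12 = 1204
f[7] = 2(1204) + 12 = 2420
f[8] = 2(2420) + 12 = 4852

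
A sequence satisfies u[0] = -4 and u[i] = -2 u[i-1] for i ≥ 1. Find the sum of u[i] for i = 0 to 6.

-172

u[1] = -2(-4) = 8
u[2] = -2(8) = -16
u[3] = -2(-16) = 32
u[4] = -2(32) = -64
u[5] = -2(-64) = 128
u[6] = -2(128) = -256
Sum = (-4) + 8 + (-16) + 32 + (-64) + 128 + (-256) = -172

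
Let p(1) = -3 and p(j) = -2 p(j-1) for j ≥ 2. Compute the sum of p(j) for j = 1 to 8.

p(2) = -2(-3) = 6
p(3) = -2(6) = -12
p(4) = -2(-12) = 24
p(5) = -2(24) = -48
p(6) = -2(-48) = 96
p(7) = -2(96) = -192
p(8) = -2(-192) = 384
Sum = (-3) + 6 + (-12) + 24 + (-48) + 96 + (-192) + 384 = 255

255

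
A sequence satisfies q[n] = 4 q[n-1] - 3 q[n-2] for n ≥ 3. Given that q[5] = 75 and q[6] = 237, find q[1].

-5

Rearranging, q[n-2] = (q[n] - 4 q[n-1]) / -3.
q[4] = (237 - 4·75) / -3 = -63/-3 = 21
q[3] = (75 - 4·21) / -3 = -9/-3 = 3
q[2] = (21 - 4·3) / -3 = 9/-3 = -3
q[1] = (3 - 4·(-3)) / -3 = 15/-3 = -5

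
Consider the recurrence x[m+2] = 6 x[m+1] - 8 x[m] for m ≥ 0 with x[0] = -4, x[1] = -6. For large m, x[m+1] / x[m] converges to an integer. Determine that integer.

The characteristic equation is r^2 - 6r + 8 = 0, which factors as (r - 4)(r - 2) = 0.
So the roots are 4 and 2. Since |4| > |2| and the coefficient of 4^m is non-zero, the ratio tends to 4.

4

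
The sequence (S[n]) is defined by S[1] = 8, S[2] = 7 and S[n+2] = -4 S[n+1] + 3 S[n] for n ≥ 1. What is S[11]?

S[3] = -4(7) + 3(8) = -4
S[4] = -4(-4) + 3(7) = 37
S[5] = -4(37) + 3(-4) = -160
S[6] = -4(-160) + 3(37) = 751
S[7] = -4(751) + 3(-160) = -3484
S[8] = -4(-3484) + 3(751) = 16189
S[9] = -4(16189) + 3(-3484) = -75208
S[10] = -4(-75208) + 3(16189) = 349399
S[11] = -4(349399) + 3(-75208) = -1623220

-1623220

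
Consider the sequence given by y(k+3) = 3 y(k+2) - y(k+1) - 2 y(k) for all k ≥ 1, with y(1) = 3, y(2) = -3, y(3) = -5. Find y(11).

y(4) = 3·(-5) - (-3) - 2·3 = -18
y(5) = 3·(-18) - (-5) - 2·(-3) = -43
y(6) = 3·(-43) - (-18) - 2·(-5) = -101
y(7) = 3·(-101) - (-43) - 2·(-18) = -224
y(8) = 3·(-224) - (-101) - 2·(-43) = -485
y(9) = 3·(-485) - (-224) - 2·(-101) = -1029
y(10) = 3·(-1029) - (-485) - 2·(-224) = -2154
y(11) = 3·(-2154) - (-1029) - 2·(-485) = -4463

-4463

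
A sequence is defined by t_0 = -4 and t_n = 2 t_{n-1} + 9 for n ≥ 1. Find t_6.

311

t_1 = 2*(-4) + 9 = 1
t_2 = 2*1 + 9 = 11
t_3 = 2*11 + 9 = 31
t_4 = 2*31 + 9 = 71
t_5 = 2*71 + 9 = 151
t_6 = 2*151 + 9 = 311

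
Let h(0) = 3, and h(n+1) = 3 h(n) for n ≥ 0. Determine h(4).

243

h(1) = 3*3 = 9
h(2) = 3*9 = 27
h(3) = 3*27 = 81
h(4) = 3*81 = 243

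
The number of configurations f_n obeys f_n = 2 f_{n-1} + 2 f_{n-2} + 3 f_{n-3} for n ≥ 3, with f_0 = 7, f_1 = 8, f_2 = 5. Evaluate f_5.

f_3 = 2*5 + 2*8 + 3*7 = 47
f_4 = 2*47 + 2*5 + 3*8 = 128
f_5 = 2*128 + 2*47 + 3*5 = 365

365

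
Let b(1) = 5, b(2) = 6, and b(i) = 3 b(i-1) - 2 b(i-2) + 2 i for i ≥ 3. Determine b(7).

494

b(3) = 3(6) - 2(5) + 6 = 14
b(4) = 3(14) - 2(6) + 8 = 38
b(5) = 3(38) - 2(14) + 10 = 96
b(6) = 3(96) - 2(38) + 12 = 224
b(7) = 3(224) - 2(96) + 14 = 494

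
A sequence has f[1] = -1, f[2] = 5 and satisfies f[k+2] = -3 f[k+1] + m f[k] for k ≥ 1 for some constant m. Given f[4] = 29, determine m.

f[3] = -15 - m
f[4] = 45 + 8m
So 45 + 8m = 29, giving m = -2.

-2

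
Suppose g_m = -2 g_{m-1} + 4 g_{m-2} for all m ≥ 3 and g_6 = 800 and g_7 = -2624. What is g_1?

Rearranging, g_{m-2} = (g_m + 2 g_{m-1}) / 4.
g_5 = (-2624 + 2·800) / 4 = -1024/4 = -256
g_4 = (800 + 2·(-256)) / 4 = 288/4 = 72
g_3 = (-256 + 2·72) / 4 = -112/4 = -28
g_2 = (72 + 2·(-28)) / 4 = 16/4 = 4
g_1 = (-28 + 2·4) / 4 = -20/4 = -5

-5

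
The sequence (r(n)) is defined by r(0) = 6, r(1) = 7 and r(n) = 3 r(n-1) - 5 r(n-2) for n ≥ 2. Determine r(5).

r(2) = 3*7 - 5*6 = -9
r(3) = 3*(-9) - 5*7 = -62
r(4) = 3*(-62) - 5*(-9) = -141
r(5) = 3*(-141) - 5*(-62) = -113

-113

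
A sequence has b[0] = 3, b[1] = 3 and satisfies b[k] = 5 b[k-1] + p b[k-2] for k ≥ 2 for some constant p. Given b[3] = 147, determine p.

b[2] = 15 + 3p
b[3] = 75 + 18p
So 75 + 18p = 147, giving p = 4.

4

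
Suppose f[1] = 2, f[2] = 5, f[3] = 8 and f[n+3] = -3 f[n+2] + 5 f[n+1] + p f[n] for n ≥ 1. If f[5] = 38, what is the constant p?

f[4] = 1 + 2p
f[5] = 37 - p
So 37 - p = 38, giving p = -1.

-1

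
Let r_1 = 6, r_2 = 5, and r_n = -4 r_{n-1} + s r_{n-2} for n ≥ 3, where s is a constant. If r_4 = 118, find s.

r_3 = -20 + 6s
r_4 = 80 - 19s
So 80 - 19s = 118, giving s = -2.

-2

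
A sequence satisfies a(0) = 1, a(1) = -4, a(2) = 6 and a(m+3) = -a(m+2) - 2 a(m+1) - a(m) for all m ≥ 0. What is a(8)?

a(3) = -6 - 2·(-4) - 1 = 1
a(4) = -1 - 2·6 - (-4) = -9
a(5) = -(-9) - 2·1 - 6 = 1
a(6) = -1 - 2·(-9) - 1 = 16
a(7) = -16 - 2·1 - (-9) = -9
a(8) = -(-9) - 2·16 - 1 = -24

-24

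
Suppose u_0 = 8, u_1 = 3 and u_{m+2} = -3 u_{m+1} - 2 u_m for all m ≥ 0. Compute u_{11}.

22509

u_2 = -3*3 - 2*8 = -25
u_3 = -3*(-25) - 2*3 = 69
u_4 = -3*69 - 2*(-25) = -157
u_5 = -3*(-157) - 2*69 = 333
u_6 = -3*333 - 2*(-157) = -685
u_7 = -3*(-685) - 2*333 = 1389
u_8 = -3*1389 - 2*(-685) = -2797
u_9 = -3*(-2797) - 2*1389 = 5613
u_{10} = -3*5613 - 2*(-2797) = -11245
u_{11} = -3*(-11245) - 2*5613 = 22509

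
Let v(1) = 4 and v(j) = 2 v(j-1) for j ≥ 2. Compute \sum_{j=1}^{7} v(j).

v(2) = 2·4 = 8
v(3) = 2·8 = 16
v(4) = 2·16 = 32
v(5) = 2·32 = 64
v(6) = 2·64 = 128
v(7) = 2·128 = 256
Sum = 4 + 8 + 16 + 32 + 64 + 128 + 256 = 508

508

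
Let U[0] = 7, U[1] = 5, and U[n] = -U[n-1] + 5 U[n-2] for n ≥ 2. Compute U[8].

6630

U[2] = -5 + 5*7 = 30
U[3] = -30 + 5*5 = -5
U[4] = -(-5) + 5*30 = 155
U[5] = -155 + 5*(-5) = -180
U[6] = -(-180) + 5*155 = 955
U[7] = -955 + 5*(-180) = -1855
U[8] = -(-1855) + 5*955 = 6630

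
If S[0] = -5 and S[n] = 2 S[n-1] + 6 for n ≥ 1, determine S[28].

268435450

The fixed point is 6/(1 - 2) = -6, so S[n] + 6 = 2(S[n-1] + 6).
Hence S[n] = 1·2^n - 6.
S[28] = 1·2^{28} - 6 = 1·268435456 - 6 = 268435450.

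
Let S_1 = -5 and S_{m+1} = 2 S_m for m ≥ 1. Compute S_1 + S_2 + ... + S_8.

S_2 = 2*(-5) = -10
S_3 = 2*(-10) = -20
S_4 = 2*(-20) = -40
S_5 = 2*(-40) = -80
S_6 = 2*(-80) = -160
S_7 = 2*(-160) = -320
S_8 = 2*(-320) = -640
Sum = (-5) + (-10) + (-20) + (-40) + (-80) + (-160) + (-320) + (-640) = -1275

-1275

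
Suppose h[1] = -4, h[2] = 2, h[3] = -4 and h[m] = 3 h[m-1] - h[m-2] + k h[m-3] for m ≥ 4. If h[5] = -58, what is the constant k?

h[4] = -14 - 4k
h[5] = -38 - 10k
So -38 - 10k = -58, giving k = 2.

2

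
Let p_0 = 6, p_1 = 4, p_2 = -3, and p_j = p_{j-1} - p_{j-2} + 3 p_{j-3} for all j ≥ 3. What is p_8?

90

p_3 = (-3) - 4 + 3(6) = 11
p_4 = 11 - (-3) + 3(4) = 26
p_5 = 26 - 11 + 3(-3) = 6
p_6 = 6 - 26 + 3(11) = 13
p_7 = 13 - 6 + 3(26) = 85
p_8 = 85 - 13 + 3(6) = 90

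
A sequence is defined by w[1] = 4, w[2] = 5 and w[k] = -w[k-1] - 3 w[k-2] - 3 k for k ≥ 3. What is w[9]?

28

w[3] = -5 - 3·4 - 9 = -26
w[4] = -(-26) - 3·5 - 12 = -1
w[5] = -(-1) - 3·(-26) - 15 = 64
w[6] = -64 - 3·(-1) - 18 = -79
w[7] = -(-79) - 3·64 - 21 = -134
w[8] = -(-134) - 3·(-79) - 24 = 347
w[9] = -347 - 3·(-134) - 27 = 28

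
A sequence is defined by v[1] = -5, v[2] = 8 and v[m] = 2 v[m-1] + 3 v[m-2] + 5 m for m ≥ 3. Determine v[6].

v[3] = 2·8 + 3·(-5) + 15 = 16
v[4] = 2·16 + 3·8 + 20 = 76
v[5] = 2·76 + 3·16 + 25 = 225
v[6] = 2·225 + 3·76 + 30 = 708

708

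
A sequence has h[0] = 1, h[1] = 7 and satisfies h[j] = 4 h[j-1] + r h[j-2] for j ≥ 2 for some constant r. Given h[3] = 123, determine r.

h[2] = 28 + r
h[3] = 112 + 11r
So 112 + 11r = 123, giving r = 1.

1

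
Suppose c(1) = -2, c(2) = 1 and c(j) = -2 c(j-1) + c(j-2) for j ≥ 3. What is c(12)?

10497

c(3) = -2(1) + (-2) = -4
c(4) = -2(-4) + 1 = 9
c(5) = -2(9) + (-4) = -22
c(6) = -2(-22) + 9 = 53
c(7) = -2(53) + (-22) = -128
c(8) = -2(-128) + 53 = 309
c(9) = -2(309) + (-128) = -746
c(10) = -2(-746) + 309 = 1801
c(11) = -2(1801) + (-746) = -4348
c(12) = -2(-4348) + 1801 = 10497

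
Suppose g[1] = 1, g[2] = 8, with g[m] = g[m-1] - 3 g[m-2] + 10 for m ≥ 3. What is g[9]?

-69

g[3] = 8 - 3*1 + 10 = 15
g[4] = 15 - 3*8 + 10 = 1
g[5] = 1 - 3*15 + 10 = -34
g[6] = (-34) - 3*1 + 10 = -27
g[7] = (-27) - 3*(-34) + 10 = 85
g[8] = 85 - 3*(-27) + 10 = 176
g[9] = 176 - 3*85 + 10 = -69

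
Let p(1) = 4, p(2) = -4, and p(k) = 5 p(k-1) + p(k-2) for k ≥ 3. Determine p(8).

-61044

p(3) = 5(-4) + 4 = -16
p(4) = 5(-16) + (-4) = -84
p(5) = 5(-84) + (-16) = -436
p(6) = 5(-436) + (-84) = -2264
p(7) = 5(-2264) + (-436) = -11756
p(8) = 5(-11756) + (-2264) = -61044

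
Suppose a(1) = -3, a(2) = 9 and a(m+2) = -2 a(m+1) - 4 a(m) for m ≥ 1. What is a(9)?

-384

a(3) = -2*9 - 4*(-3) = -6
a(4) = -2*(-6) - 4*9 = -24
a(5) = -2*(-24) - 4*(-6) = 72
a(6) = -2*72 - 4*(-24) = -48
a(7) = -2*(-48) - 4*72 = -192
a(8) = -2*(-192) - 4*(-48) = 576
a(9) = -2*576 - 4*(-192) = -384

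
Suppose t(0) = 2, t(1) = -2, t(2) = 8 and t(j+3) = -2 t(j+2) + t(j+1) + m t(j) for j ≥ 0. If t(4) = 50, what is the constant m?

-1

t(3) = -18 + 2m
t(4) = 44 - 6m
So 44 - 6m = 50, giving m = -1.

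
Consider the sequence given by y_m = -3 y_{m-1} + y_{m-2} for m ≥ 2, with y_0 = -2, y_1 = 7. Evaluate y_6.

y_2 = -3*7 + (-2) = -23
y_3 = -3*(-23) + 7 = 76
y_4 = -3*76 + (-23) = -251
y_5 = -3*(-251) + 76 = 829
y_6 = -3*829 + (-251) = -2738

-2738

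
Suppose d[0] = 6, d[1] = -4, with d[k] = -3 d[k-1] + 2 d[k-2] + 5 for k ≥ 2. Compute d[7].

-14922

d[2] = -3(-4) + 2(6) + 5 = 29
d[3] = -3(29) + 2(-4) + 5 = -90
d[4] = -3(-90) + 2(29) + 5 = 333
d[5] = -3(333) + 2(-90) + 5 = -1174
d[6] = -3(-1174) + 2(333) + 5 = 4193
d[7] = -3(4193) + 2(-1174) + 5 = -14922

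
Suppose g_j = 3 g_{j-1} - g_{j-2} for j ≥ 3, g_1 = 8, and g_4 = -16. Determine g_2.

1

Let g_2 = x.
g_3 = -8 + 3x
g_4 = -24 + 8x
So -24 + 8x = -16, giving x = 1.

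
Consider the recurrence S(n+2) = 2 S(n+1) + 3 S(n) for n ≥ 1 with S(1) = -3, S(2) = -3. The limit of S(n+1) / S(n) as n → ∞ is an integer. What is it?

3

The characteristic equation is r^2 - 2r - 3 = 0, which factors as (r - 3)(r + 1) = 0.
So the roots are 3 and -1. Since |3| > |-1| and the coefficient of 3^n is non-zero, the ratio tends to 3.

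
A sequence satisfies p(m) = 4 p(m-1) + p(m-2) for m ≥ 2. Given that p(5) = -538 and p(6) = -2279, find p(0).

1

Rearranging, p(m-2) = p(m) - 4 p(m-1).
p(4) = -2279 - 4·(-538) = -127
p(3) = -538 - 4·(-127) = -30
p(2) = -127 - 4·(-30) = -7
p(1) = -30 - 4·(-7) = -2
p(0) = -7 - 4·(-2) = 1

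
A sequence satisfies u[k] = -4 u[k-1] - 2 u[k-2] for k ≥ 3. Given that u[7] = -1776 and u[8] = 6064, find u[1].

2

Rearranging, u[k-2] = (u[k] + 4 u[k-1]) / -2.
u[6] = (6064 + 4·(-1776)) / -2 = -1040/-2 = 520
u[5] = (-1776 + 4·520) / -2 = 304/-2 = -152
u[4] = (520 + 4·(-152)) / -2 = -88/-2 = 44
u[3] = (-152 + 4·44) / -2 = 24/-2 = -12
u[2] = (44 + 4·(-12)) / -2 = -4/-2 = 2
u[1] = (-12 + 4·2) / -2 = -4/-2 = 2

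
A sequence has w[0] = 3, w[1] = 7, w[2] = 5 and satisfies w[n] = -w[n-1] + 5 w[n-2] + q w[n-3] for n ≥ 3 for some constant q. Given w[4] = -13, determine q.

w[3] = 30 + 3q
w[4] = -5 + 4q
So -5 + 4q = -13, giving q = -2.

-2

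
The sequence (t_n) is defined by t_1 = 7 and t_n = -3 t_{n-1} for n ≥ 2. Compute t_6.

-1701

t_2 = -3(7) = -21
t_3 = -3(-21) = 63
t_4 = -3(63) = -189
t_5 = -3(-189) = 567
t_6 = -3(567) = -1701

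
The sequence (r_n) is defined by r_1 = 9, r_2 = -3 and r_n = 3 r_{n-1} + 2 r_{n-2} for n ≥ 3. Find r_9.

12897

r_3 = 3(-3) + 2(9) = 9
r_4 = 3(9) + 2(-3) = 21
r_5 = 3(21) + 2(9) = 81
r_6 = 3(81) + 2(21) = 285
r_7 = 3(285) + 2(81) = 1017
r_8 = 3(1017) + 2(285) = 3621
r_9 = 3(3621) + 2(1017) = 12897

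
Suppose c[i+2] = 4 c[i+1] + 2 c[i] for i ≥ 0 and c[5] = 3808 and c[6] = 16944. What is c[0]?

6

Rearranging, c[i-2] = (c[i] - 4 c[i-1]) / 2.
c[4] = (16944 - 4(3808)) / 2 = 1712/2 = 856
c[3] = (3808 - 4(856)) / 2 = 384/2 = 192
c[2] = (856 - 4(192)) / 2 = 88/2 = 44
c[1] = (192 - 4(44)) / 2 = 16/2 = 8
c[0] = (44 - 4(8)) / 2 = 12/2 = 6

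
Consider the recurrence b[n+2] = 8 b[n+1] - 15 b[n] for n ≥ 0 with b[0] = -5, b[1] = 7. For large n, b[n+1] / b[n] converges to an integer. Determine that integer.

5

The characteristic equation is r^2 - 8r + 15 = 0, which factors as (r - 5)(r - 3) = 0.
So the roots are 5 and 3. Since |5| > |3| and the coefficient of 5^n is non-zero, the ratio tends to 5.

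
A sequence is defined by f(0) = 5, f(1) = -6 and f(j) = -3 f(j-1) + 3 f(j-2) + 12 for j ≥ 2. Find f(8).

116085

f(2) = -3*(-6) + 3*5 + 12 = 45
f(3) = -3*45 + 3*(-6) + 12 = -141
f(4) = -3*(-141) + 3*45 + 12 = 570
f(5) = -3*570 + 3*(-141) + 12 = -2121
f(6) = -3*(-2121) + 3*570 + 12 = 8085
f(7) = -3*8085 + 3*(-2121) + 12 = -30606
f(8) = -3*(-30606) + 3*8085 + 12 = 116085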